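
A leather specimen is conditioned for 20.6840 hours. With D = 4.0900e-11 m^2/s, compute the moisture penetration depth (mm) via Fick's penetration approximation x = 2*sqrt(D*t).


t = 20.6840 hr * 3600 = 74462.4000 s
D * t = 4.0900e-11 * 74462.4000 = 3.0455e-06
x = 2 * sqrt(D*t) = 2 * sqrt(3.0455e-06) = 0.00349028 m = 3.4903 mm


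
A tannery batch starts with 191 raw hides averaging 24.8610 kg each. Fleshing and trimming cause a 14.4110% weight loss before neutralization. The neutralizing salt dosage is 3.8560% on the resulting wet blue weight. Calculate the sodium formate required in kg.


Total_raw = N * avg_wt = 191 * 24.8610 = 4748.4510 kg
Substrate = Total_raw * (1 - loss/100) = 4748.4510 * (1 - 14.4110/100) = 4064.1517 kg
Neutralizer = Substrate * pct / 100 = 4064.1517 * 3.8560 / 100 = 156.7137 kg


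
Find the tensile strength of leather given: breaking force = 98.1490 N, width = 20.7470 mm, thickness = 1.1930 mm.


Formula: TS = force / (width * thickness)
Substituting: TS = 98.1490 / (20.7470 * 1.1930)
Result: 3.9654 N/mm^2


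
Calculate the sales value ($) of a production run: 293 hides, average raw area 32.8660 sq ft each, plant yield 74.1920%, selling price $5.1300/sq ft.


Raw_total = N * avg_area = 293 * 32.8660 = 9629.7380 sq ft
Finished = Raw_total * yield / 100 = 9629.7380 * 74.1920 / 100 = 7144.4952 sq ft
Value = Finished * price = 7144.4952 * 5.1300 = 36651.2605 $


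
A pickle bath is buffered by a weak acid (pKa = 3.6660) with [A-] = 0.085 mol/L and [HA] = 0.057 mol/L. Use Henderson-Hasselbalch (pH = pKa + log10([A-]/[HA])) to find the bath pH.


ratio = [A-] / [HA] = 0.085 / 0.057 = 1.4912
log10(ratio) = 0.1735
pH = pKa + log10(ratio) = 3.6660 + 0.1735 = 3.8395


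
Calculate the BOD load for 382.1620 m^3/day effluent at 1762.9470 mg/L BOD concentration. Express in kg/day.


Formula: BOD_load = volume * conc / 1000
Substituting: BOD_load = 382.1620 * 1762.9470 / 1000
Result: 673.7314 kg/day


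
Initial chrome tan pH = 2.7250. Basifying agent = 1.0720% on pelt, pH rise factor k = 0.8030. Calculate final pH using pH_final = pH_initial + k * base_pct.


Formula: pH_final = pH_initial + k * base_pct
Substituting: pH_final = 2.7250 + 0.8030 * 1.0720
Result: 3.5858


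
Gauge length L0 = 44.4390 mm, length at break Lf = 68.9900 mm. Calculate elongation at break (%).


Formula: Elongation = (Lf - L0) / L0 * 100
Substituting: Elongation = (68.9900 - 44.4390) / 44.4390 * 100
Result: 55.2465 %


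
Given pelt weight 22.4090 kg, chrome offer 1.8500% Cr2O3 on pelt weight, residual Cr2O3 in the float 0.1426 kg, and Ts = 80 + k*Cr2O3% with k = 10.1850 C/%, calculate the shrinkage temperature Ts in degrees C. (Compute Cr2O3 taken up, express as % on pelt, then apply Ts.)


Offered = pelt * offer_pct / 100 = 22.4090 * 1.8500 / 100 = 0.4146 kg
Uptake = offered - residual = 0.4146 - 0.1426 = 0.2720 kg
Cr2O3% on pelt = uptake / pelt * 100 = 0.2720 / 22.4090 * 100 = 1.2136 %
Ts = 80 + k * Cr2O3% = 80 + 10.1850 * 1.2136 = 92.3610 C


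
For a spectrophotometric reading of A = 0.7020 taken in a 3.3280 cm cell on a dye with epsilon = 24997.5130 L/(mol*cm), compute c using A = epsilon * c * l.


Formula: c = A / (epsilon * l)
Substituting: c = 0.7020 / (24997.5130 * 3.3280)
Result: 8.4383e-06 mol/L


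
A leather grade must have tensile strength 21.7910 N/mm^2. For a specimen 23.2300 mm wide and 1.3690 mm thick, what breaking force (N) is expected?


Formula: F = TS * w * t
Substituting: F = 21.7910 * 23.2300 * 1.3690
Result: 692.9945 N


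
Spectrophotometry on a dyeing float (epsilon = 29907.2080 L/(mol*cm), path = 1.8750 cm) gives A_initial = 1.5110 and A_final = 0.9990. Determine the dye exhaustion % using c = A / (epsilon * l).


c_initial = A_i / (epsilon * l) = 1.5110 / (29907.2080 * 1.8750) = 2.6946e-05 mol/L
c_final = A_f / (epsilon * l) = 0.9990 / (29907.2080 * 1.8750) = 1.7815e-05 mol/L
Exhaustion = (c_initial - c_final) / c_initial * 100 = (2.6946e-05 - 1.7815e-05) / 2.6946e-05 * 100 = 33.8848 %


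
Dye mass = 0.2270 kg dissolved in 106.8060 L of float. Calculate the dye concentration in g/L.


Formula: Conc = dye_mass(kg) / volume(L) * 1000
Substituting: Conc = 0.2270 / 106.8060 * 1000
Result: 2.1253 g/L


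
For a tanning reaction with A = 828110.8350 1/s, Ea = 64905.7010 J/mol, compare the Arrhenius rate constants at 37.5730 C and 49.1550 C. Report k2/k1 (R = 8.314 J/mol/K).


T1 = 37.5730 + 273.15 = 310.7230 K; T2 = 49.1550 + 273.15 = 322.3050 K
k1 = A * exp(-Ea/(R*T1)) = 828110.8350 * exp(-64905.7010/(8.314*310.7230)) = 1.0153e-05 1/s
k2 = A * exp(-Ea/(R*T2)) = 828110.8350 * exp(-64905.7010/(8.314*322.3050)) = 2.5044e-05 1/s
k2/k1 = 2.5044e-05 / 1.0153e-05 = 2.4666


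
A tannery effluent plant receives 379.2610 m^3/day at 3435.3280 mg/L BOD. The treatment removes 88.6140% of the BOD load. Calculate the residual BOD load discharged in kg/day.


Load_in = volume * conc / 1000 = 379.2610 * 3435.3280 / 1000 = 1302.8859 kg/day
Removed = Load_in * eff / 100 = 1302.8859 * 88.6140 / 100 = 1154.5393 kg/day
Load_out = Load_in - Removed = 1302.8859 - 1154.5393 = 148.3466 kg/day


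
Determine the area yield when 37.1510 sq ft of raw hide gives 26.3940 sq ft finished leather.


Formula: Yield = finished / raw * 100
Substituting: Yield = 26.3940 / 37.1510 * 100
Result: 71.0452 %


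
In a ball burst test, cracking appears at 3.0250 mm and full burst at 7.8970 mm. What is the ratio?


Formula: Ratio = crack / burst
Substituting: Ratio = 3.0250 / 7.8970
Result: 0.3831


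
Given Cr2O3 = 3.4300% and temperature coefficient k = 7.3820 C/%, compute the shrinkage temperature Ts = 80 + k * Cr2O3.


Formula: Ts = 80 + k * Cr2O3
Substituting: Ts = 80 + 7.3820 * 3.4300
Result: 105.3203 C


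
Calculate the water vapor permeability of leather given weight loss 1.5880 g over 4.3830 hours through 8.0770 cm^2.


Formula: WVP = loss / (area * time)
Substituting: WVP = 1.5880 / (8.0770 * 4.3830)
Result: 0.0448569 g/(cm^2*hr)


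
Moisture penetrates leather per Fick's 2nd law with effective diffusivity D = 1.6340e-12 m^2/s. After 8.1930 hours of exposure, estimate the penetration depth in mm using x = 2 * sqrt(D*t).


t = 8.1930 hr * 3600 = 29494.8000 s
D * t = 1.6340e-12 * 29494.8000 = 4.8195e-08
x = 2 * sqrt(D*t) = 2 * sqrt(4.8195e-08) = 4.3906e-04 m = 0.4391 mm


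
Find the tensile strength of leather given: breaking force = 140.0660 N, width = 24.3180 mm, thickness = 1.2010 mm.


Formula: TS = force / (width * thickness)
Substituting: TS = 140.0660 / (24.3180 * 1.2010)
Result: 4.7958 N/mm^2


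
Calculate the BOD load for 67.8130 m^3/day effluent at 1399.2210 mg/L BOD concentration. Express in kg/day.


Formula: BOD_load = volume * conc / 1000
Substituting: BOD_load = 67.8130 * 1399.2210 / 1000
Result: 94.8854 kg/day


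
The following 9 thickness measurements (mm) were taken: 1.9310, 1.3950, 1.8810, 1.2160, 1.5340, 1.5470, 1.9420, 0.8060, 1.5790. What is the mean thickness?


Formula: Average = sum / n
Substituting: Average = 13.8310 / 9
Result: 1.5368 mm


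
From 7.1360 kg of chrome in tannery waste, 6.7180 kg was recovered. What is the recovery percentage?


Formula: Recovery = recovered / input * 100
Substituting: Recovery = 6.7180 / 7.1360 * 100
Result: 94.1424 %


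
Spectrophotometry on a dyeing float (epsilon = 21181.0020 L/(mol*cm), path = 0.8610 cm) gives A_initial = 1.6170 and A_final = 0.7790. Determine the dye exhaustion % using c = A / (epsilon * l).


c_initial = A_i / (epsilon * l) = 1.6170 / (21181.0020 * 0.8610) = 8.8667e-05 mol/L
c_final = A_f / (epsilon * l) = 0.7790 / (21181.0020 * 0.8610) = 4.2716e-05 mol/L
Exhaustion = (c_initial - c_final) / c_initial * 100 = (8.8667e-05 - 4.2716e-05) / 8.8667e-05 * 100 = 51.8244 %


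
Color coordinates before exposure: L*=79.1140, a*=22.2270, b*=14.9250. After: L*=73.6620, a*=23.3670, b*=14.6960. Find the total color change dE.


dL = -5.4520, da = 1.1400, db = -0.2290
dE = sqrt((-5.4520)^2 + 1.1400^2 + (-0.2290)^2) = 5.5746


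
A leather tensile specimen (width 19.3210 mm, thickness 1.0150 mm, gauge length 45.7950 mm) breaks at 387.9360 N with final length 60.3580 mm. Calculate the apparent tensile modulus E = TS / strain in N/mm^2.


TS = F / (w * t) = 387.9360 / (19.3210 * 1.0150) = 19.7817 N/mm^2
strain = (Lf - L0) / L0 = (60.3580 - 45.7950) / 45.7950 = 0.3180
E = TS / strain = 19.7817 / 0.3180 = 62.2059 N/mm^2


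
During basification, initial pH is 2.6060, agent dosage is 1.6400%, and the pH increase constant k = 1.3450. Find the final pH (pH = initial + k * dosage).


Formula: pH_final = pH_initial + k * base_pct
Substituting: pH_final = 2.6060 + 1.3450 * 1.6400
Result: 4.8118


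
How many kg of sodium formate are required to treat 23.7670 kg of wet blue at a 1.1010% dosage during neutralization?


Formula: Neutralizer = substrate * pct / 100
Substituting: Neutralizer = 23.7670 * 1.1010 / 100
Result: 0.2617 kg


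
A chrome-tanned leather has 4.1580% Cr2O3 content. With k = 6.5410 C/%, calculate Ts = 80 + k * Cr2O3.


Formula: Ts = 80 + k * Cr2O3
Substituting: Ts = 80 + 6.5410 * 4.1580
Result: 107.1975 C


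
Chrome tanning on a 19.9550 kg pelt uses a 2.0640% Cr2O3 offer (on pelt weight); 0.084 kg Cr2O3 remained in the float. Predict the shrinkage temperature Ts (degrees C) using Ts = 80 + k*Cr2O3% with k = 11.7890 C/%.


Offered = pelt * offer_pct / 100 = 19.9550 * 2.0640 / 100 = 0.4119 kg
Uptake = offered - residual = 0.4119 - 0.084 = 0.3279 kg
Cr2O3% on pelt = uptake / pelt * 100 = 0.3279 / 19.9550 * 100 = 1.6431 %
Ts = 80 + k * Cr2O3% = 80 + 11.7890 * 1.6431 = 99.3700 C


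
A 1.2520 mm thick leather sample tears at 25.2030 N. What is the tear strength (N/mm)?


Formula: Tear strength = force / thickness
Substituting: Tear strength = 25.2030 / 1.2520
Result: 20.1302 N/mm


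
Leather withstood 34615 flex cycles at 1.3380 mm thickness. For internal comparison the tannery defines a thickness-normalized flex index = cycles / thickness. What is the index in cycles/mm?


Formula: Index = cycles / thickness
Substituting: Index = 34615 / 1.3380
Result: 25870.7025 cycles/mm


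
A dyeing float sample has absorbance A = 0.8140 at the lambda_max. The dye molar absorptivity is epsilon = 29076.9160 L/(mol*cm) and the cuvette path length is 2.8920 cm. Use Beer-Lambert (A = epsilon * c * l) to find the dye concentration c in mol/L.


Formula: c = A / (epsilon * l)
Substituting: c = 0.8140 / (29076.9160 * 2.8920)
Result: 9.6801e-06 mol/L


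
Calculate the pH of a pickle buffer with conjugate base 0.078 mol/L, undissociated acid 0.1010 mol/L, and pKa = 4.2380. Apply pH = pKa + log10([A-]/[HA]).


ratio = [A-] / [HA] = 0.078 / 0.1010 = 0.7723
log10(ratio) = -0.1122
pH = pKa + log10(ratio) = 4.2380 - 0.1122 = 4.1258


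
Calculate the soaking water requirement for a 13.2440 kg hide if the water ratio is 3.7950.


Formula: Water = hide_weight * ratio
Substituting: Water = 13.2440 * 3.7950
Result: 50.2610 kg


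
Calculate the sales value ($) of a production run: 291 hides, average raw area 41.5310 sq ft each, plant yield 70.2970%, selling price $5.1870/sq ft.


Raw_total = N * avg_area = 291 * 41.5310 = 12085.5210 sq ft
Finished = Raw_total * yield / 100 = 12085.5210 * 70.2970 / 100 = 8495.7587 sq ft
Value = Finished * price = 8495.7587 * 5.1870 = 44067.5004 $


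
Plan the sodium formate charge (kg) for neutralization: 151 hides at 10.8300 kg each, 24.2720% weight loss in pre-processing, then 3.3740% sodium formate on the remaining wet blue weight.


Total_raw = N * avg_wt = 151 * 10.8300 = 1635.3300 kg
Substrate = Total_raw * (1 - loss/100) = 1635.3300 * (1 - 24.2720/100) = 1238.4027 kg
Neutralizer = Substrate * pct / 100 = 1238.4027 * 3.3740 / 100 = 41.7837 kg


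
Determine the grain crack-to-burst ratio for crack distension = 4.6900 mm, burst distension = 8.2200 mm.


Formula: Ratio = crack / burst
Substituting: Ratio = 4.6900 / 8.2200
Result: 0.5706


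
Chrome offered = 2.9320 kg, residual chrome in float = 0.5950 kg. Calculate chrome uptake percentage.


Formula: Uptake = (offered - residual) / offered * 100
Substituting: Uptake = (2.9320 - 0.5950) / 2.9320 * 100
Result: 79.7067 %


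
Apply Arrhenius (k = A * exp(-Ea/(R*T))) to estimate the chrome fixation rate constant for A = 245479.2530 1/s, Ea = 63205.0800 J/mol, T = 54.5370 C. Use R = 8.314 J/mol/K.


T_K = T_C + 273.15 = 54.5370 + 273.15 = 327.6870 K
exponent = -Ea / (R * T_K) = -63205.0800 / (8.314 * 327.6870) = -23.1997
k = A * exp(exponent) = 245479.2530 * exp(-23.1997) = 2.0630e-05 1/s


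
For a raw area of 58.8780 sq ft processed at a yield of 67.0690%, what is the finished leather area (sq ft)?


Formula: finished = raw * yield / 100
Substituting: finished = 58.8780 * 67.0690 / 100
Result: 39.4889 sq ft


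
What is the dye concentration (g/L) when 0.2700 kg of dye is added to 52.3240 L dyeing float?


Formula: Conc = dye_mass(kg) / volume(L) * 1000
Substituting: Conc = 0.2700 / 52.3240 * 1000
Result: 5.1602 g/L


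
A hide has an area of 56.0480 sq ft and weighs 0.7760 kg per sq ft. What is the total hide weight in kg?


Formula: Weight = area * weight_per_sqft
Substituting: Weight = 56.0480 * 0.7760
Result: 43.4932 kg


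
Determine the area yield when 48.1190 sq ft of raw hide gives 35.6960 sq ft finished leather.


Formula: Yield = finished / raw * 100
Substituting: Yield = 35.6960 / 48.1190 * 100
Result: 74.1828 %


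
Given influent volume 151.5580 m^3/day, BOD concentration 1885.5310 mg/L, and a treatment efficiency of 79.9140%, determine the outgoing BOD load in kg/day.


Load_in = volume * conc / 1000 = 151.5580 * 1885.5310 / 1000 = 285.7673 kg/day
Removed = Load_in * eff / 100 = 285.7673 * 79.9140 / 100 = 228.3681 kg/day
Load_out = Load_in - Removed = 285.7673 - 228.3681 = 57.3992 kg/day


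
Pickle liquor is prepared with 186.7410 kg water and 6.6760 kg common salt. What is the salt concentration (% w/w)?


Formula: Conc = salt / (water + salt) * 100
Substituting: Conc = 6.6760 / (186.7410 + 6.6760) * 100
Result: 3.4516 %


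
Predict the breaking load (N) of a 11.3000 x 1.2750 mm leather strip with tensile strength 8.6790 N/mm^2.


Formula: F = TS * w * t
Substituting: F = 8.6790 * 11.3000 * 1.2750
Result: 125.0427 N


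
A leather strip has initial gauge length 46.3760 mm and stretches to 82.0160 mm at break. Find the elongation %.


Formula: Elongation = (Lf - L0) / L0 * 100
Substituting: Elongation = (82.0160 - 46.3760) / 46.3760 * 100
Result: 76.8501 %


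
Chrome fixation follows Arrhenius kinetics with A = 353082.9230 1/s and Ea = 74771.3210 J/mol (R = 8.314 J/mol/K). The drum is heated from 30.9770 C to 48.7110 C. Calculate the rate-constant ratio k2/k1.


T1 = 30.9770 + 273.15 = 304.1270 K; T2 = 48.7110 + 273.15 = 321.8610 K
k1 = A * exp(-Ea/(R*T1)) = 353082.9230 * exp(-74771.3210/(8.314*304.1270)) = 5.0727e-08 1/s
k2 = A * exp(-Ea/(R*T2)) = 353082.9230 * exp(-74771.3210/(8.314*321.8610)) = 2.5873e-07 1/s
k2/k1 = 2.5873e-07 / 5.0727e-08 = 5.1004


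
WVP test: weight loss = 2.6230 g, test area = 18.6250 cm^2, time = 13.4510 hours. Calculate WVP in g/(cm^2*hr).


Formula: WVP = loss / (area * time)
Substituting: WVP = 2.6230 / (18.6250 * 13.4510)
Result: 0.01047 g/(cm^2*hr)


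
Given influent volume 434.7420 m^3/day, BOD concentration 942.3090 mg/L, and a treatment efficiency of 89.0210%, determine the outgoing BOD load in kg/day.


Load_in = volume * conc / 1000 = 434.7420 * 942.3090 / 1000 = 409.6613 kg/day
Removed = Load_in * eff / 100 = 409.6613 * 89.0210 / 100 = 364.6846 kg/day
Load_out = Load_in - Removed = 409.6613 - 364.6846 = 44.9767 kg/day


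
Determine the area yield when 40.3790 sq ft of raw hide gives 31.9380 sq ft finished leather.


Formula: Yield = finished / raw * 100
Substituting: Yield = 31.9380 / 40.3790 * 100
Result: 79.0956 %


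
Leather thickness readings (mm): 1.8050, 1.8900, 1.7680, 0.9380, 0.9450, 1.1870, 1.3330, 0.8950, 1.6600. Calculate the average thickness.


Formula: Average = sum / n
Substituting: Average = 12.4210 / 9
Result: 1.3801 mm


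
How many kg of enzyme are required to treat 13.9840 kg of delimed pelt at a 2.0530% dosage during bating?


Formula: Enzyme = substrate * pct / 100
Substituting: Enzyme = 13.9840 * 2.0530 / 100
Result: 0.2871 kg


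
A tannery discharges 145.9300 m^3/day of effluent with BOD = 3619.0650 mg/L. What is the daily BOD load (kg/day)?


Formula: BOD_load = volume * conc / 1000
Substituting: BOD_load = 145.9300 * 3619.0650 / 1000
Result: 528.1302 kg/day


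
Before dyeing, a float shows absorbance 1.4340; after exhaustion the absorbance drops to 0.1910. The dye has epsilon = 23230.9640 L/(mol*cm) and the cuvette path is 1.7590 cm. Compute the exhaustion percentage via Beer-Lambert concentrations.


c_initial = A_i / (epsilon * l) = 1.4340 / (23230.9640 * 1.7590) = 3.5093e-05 mol/L
c_final = A_f / (epsilon * l) = 0.1910 / (23230.9640 * 1.7590) = 4.6741e-06 mol/L
Exhaustion = (c_initial - c_final) / c_initial * 100 = (3.5093e-05 - 4.6741e-06) / 3.5093e-05 * 100 = 86.6806 %


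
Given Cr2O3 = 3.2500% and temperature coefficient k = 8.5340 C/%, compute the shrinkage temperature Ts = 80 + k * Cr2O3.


Formula: Ts = 80 + k * Cr2O3
Substituting: Ts = 80 + 8.5340 * 3.2500
Result: 107.7355 C


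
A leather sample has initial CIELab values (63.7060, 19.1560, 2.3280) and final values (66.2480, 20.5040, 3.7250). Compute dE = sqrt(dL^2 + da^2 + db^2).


dL = 2.5420, da = 1.3480, db = 1.3970
dE = sqrt(2.5420^2 + 1.3480^2 + 1.3970^2) = 3.1985


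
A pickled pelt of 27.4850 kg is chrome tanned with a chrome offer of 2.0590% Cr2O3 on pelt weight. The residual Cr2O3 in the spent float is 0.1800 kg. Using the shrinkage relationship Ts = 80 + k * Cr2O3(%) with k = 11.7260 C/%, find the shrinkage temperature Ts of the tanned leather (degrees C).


Offered = pelt * offer_pct / 100 = 27.4850 * 2.0590 / 100 = 0.5659 kg
Uptake = offered - residual = 0.5659 - 0.1800 = 0.3859 kg
Cr2O3% on pelt = uptake / pelt * 100 = 0.3859 / 27.4850 * 100 = 1.4041 %
Ts = 80 + k * Cr2O3% = 80 + 11.7260 * 1.4041 = 96.4644 C


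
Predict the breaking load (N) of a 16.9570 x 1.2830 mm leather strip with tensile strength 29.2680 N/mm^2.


Formula: F = TS * w * t
Substituting: F = 29.2680 * 16.9570 * 1.2830
Result: 636.7497 N


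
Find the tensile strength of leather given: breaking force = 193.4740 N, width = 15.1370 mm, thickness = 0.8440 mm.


Formula: TS = force / (width * thickness)
Substituting: TS = 193.4740 / (15.1370 * 0.8440)
Result: 15.1440 N/mm^2


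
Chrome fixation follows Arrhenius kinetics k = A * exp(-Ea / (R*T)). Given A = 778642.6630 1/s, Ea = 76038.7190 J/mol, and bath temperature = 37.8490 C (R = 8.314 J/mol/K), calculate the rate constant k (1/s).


T_K = T_C + 273.15 = 37.8490 + 273.15 = 310.9990 K
exponent = -Ea / (R * T_K) = -76038.7190 / (8.314 * 310.9990) = -29.4080
k = A * exp(exponent) = 778642.6630 * exp(-29.4080) = 1.3170e-07 1/s


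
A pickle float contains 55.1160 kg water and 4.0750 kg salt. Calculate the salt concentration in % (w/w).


Formula: Conc = salt / (water + salt) * 100
Substituting: Conc = 4.0750 / (55.1160 + 4.0750) * 100
Result: 6.8845 %


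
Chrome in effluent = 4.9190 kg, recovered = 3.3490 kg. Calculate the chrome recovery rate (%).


Formula: Recovery = recovered / input * 100
Substituting: Recovery = 3.3490 / 4.9190 * 100
Result: 68.0829 %


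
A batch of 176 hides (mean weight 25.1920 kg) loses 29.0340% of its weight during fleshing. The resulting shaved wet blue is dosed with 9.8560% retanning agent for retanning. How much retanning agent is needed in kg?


Total_raw = N * avg_wt = 176 * 25.1920 = 4433.7920 kg
Substrate = Total_raw * (1 - loss/100) = 4433.7920 * (1 - 29.0340/100) = 3146.4848 kg
Retan = Substrate * pct / 100 = 3146.4848 * 9.8560 / 100 = 310.1175 kg


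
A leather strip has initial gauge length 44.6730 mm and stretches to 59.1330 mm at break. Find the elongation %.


Formula: Elongation = (Lf - L0) / L0 * 100
Substituting: Elongation = (59.1330 - 44.6730) / 44.6730 * 100
Result: 32.3685 %


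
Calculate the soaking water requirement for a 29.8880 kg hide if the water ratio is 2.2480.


Formula: Water = hide_weight * ratio
Substituting: Water = 29.8880 * 2.2480
Result: 67.1882 kg


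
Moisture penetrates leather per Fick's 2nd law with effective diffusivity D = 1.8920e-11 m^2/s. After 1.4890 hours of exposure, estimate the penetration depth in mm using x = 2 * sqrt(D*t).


t = 1.4890 hr * 3600 = 5360.4000 s
D * t = 1.8920e-11 * 5360.4000 = 1.0142e-07
x = 2 * sqrt(D*t) = 2 * sqrt(1.0142e-07) = 6.3693e-04 m = 0.6369 mm


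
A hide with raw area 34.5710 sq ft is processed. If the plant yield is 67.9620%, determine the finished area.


Formula: finished = raw * yield / 100
Substituting: finished = 34.5710 * 67.9620 / 100
Result: 23.4951 sq ft


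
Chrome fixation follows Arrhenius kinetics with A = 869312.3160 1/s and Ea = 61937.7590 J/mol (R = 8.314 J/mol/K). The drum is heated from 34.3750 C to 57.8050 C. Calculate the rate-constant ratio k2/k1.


T1 = 34.3750 + 273.15 = 307.5250 K; T2 = 57.8050 + 273.15 = 330.9550 K
k1 = A * exp(-Ea/(R*T1)) = 869312.3160 * exp(-61937.7590/(8.314*307.5250)) = 2.6204e-05 1/s
k2 = A * exp(-Ea/(R*T2)) = 869312.3160 * exp(-61937.7590/(8.314*330.9550)) = 1.4561e-04 1/s
k2/k1 = 1.4561e-04 / 2.6204e-05 = 5.5568


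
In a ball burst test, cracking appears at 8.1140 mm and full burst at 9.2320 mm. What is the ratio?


Formula: Ratio = crack / burst
Substituting: Ratio = 8.1140 / 9.2320
Result: 0.8789


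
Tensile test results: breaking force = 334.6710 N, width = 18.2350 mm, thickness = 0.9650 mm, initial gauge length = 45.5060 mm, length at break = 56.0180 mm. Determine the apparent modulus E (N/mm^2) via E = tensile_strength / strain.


TS = F / (w * t) = 334.6710 / (18.2350 * 0.9650) = 19.0189 N/mm^2
strain = (Lf - L0) / L0 = (56.0180 - 45.5060) / 45.5060 = 0.2310
E = TS / strain = 19.0189 / 0.2310 = 82.3319 N/mm^2


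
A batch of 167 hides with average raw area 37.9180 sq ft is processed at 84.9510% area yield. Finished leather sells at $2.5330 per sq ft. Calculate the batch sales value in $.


Raw_total = N * avg_area = 167 * 37.9180 = 6332.3060 sq ft
Finished = Raw_total * yield / 100 = 6332.3060 * 84.9510 / 100 = 5379.3573 sq ft
Value = Finished * price = 5379.3573 * 2.5330 = 13625.9120 $


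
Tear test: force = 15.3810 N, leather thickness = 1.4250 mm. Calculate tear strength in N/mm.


Formula: Tear strength = force / thickness
Substituting: Tear strength = 15.3810 / 1.4250
Result: 10.7937 N/mm


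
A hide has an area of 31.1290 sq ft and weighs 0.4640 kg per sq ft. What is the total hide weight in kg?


Formula: Weight = area * weight_per_sqft
Substituting: Weight = 31.1290 * 0.4640
Result: 14.4439 kg


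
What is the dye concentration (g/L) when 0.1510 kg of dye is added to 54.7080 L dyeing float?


Formula: Conc = dye_mass(kg) / volume(L) * 1000
Substituting: Conc = 0.1510 / 54.7080 * 1000
Result: 2.7601 g/L


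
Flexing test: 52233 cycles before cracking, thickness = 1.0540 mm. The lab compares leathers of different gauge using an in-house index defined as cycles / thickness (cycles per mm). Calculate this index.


Formula: Index = cycles / thickness
Substituting: Index = 52233 / 1.0540
Result: 49556.9260 cycles/mm


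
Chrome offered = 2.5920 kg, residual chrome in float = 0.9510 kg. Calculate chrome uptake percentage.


Formula: Uptake = (offered - residual) / offered * 100
Substituting: Uptake = (2.5920 - 0.9510) / 2.5920 * 100
Result: 63.3102 %


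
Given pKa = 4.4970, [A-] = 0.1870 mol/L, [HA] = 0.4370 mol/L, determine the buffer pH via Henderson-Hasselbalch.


ratio = [A-] / [HA] = 0.1870 / 0.4370 = 0.4279
log10(ratio) = -0.3686
pH = pKa + log10(ratio) = 4.4970 - 0.3686 = 4.1284


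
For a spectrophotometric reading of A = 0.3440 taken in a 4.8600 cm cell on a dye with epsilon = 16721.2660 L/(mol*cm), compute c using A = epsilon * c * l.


Formula: c = A / (epsilon * l)
Substituting: c = 0.3440 / (16721.2660 * 4.8600)
Result: 4.2330e-06 mol/L


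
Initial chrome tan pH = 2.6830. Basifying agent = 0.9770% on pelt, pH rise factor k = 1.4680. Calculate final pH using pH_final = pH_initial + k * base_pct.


Formula: pH_final = pH_initial + k * base_pct
Substituting: pH_final = 2.6830 + 1.4680 * 0.9770
Result: 4.1172


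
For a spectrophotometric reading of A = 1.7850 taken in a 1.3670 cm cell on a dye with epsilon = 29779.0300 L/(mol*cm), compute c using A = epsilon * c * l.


Formula: c = A / (epsilon * l)
Substituting: c = 1.7850 / (29779.0300 * 1.3670)
Result: 4.3849e-05 mol/L


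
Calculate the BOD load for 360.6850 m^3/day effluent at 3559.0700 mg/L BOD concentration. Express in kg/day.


Formula: BOD_load = volume * conc / 1000
Substituting: BOD_load = 360.6850 * 3559.0700 / 1000
Result: 1283.7032 kg/day


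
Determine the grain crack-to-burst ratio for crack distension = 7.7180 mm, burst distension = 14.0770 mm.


Formula: Ratio = crack / burst
Substituting: Ratio = 7.7180 / 14.0770
Result: 0.5483


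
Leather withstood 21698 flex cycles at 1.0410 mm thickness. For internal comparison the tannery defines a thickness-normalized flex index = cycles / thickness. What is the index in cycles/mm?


Formula: Index = cycles / thickness
Substituting: Index = 21698 / 1.0410
Result: 20843.4198 cycles/mm


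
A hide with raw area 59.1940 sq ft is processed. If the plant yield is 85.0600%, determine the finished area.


Formula: finished = raw * yield / 100
Substituting: finished = 59.1940 * 85.0600 / 100
Result: 50.3504 sq ft


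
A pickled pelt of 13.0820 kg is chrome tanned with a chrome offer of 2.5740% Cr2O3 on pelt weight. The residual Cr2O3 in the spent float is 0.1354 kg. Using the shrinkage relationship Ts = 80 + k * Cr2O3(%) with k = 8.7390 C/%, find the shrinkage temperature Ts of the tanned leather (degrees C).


Offered = pelt * offer_pct / 100 = 13.0820 * 2.5740 / 100 = 0.3367 kg
Uptake = offered - residual = 0.3367 - 0.1354 = 0.2013 kg
Cr2O3% on pelt = uptake / pelt * 100 = 0.2013 / 13.0820 * 100 = 1.5390 %
Ts = 80 + k * Cr2O3% = 80 + 8.7390 * 1.5390 = 93.4492 C


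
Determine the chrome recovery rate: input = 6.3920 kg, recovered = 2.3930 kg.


Formula: Recovery = recovered / input * 100
Substituting: Recovery = 2.3930 / 6.3920 * 100
Result: 37.4374 %


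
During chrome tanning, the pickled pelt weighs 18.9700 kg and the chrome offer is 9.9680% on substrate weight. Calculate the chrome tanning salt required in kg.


Formula: Chrome = substrate * pct / 100
Substituting: Chrome = 18.9700 * 9.9680 / 100
Result: 1.8909 kg


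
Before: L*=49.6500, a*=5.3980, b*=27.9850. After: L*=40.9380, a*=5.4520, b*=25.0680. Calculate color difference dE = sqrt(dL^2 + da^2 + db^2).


dL = -8.7120, da = 0.054, db = -2.9170
dE = sqrt((-8.7120)^2 + 0.054^2 + (-2.9170)^2) = 9.1875


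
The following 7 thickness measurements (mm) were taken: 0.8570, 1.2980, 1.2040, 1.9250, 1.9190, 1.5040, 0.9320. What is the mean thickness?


Formula: Average = sum / n
Substituting: Average = 9.6390 / 7
Result: 1.3770 mm


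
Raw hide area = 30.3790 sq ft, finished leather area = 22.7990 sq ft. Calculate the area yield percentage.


Formula: Yield = finished / raw * 100
Substituting: Yield = 22.7990 / 30.3790 * 100
Result: 75.0486 %


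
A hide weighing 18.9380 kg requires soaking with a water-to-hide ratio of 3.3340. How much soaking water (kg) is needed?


Formula: Water = hide_weight * ratio
Substituting: Water = 18.9380 * 3.3340
Result: 63.1393 kg


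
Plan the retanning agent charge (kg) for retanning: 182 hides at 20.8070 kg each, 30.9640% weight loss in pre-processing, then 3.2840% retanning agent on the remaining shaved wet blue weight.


Total_raw = N * avg_wt = 182 * 20.8070 = 3786.8740 kg
Substrate = Total_raw * (1 - loss/100) = 3786.8740 * (1 - 30.9640/100) = 2614.3063 kg
Retan = Substrate * pct / 100 = 2614.3063 * 3.2840 / 100 = 85.8538 kg


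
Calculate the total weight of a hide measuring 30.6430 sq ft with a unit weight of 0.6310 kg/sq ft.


Formula: Weight = area * weight_per_sqft
Substituting: Weight = 30.6430 * 0.6310
Result: 19.3357 kg


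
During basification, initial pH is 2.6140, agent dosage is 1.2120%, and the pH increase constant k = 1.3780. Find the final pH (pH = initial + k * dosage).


Formula: pH_final = pH_initial + k * base_pct
Substituting: pH_final = 2.6140 + 1.3780 * 1.2120
Result: 4.2841


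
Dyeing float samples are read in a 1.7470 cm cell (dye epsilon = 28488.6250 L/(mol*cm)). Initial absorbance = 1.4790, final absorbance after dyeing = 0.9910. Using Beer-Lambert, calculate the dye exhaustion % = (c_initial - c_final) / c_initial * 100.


c_initial = A_i / (epsilon * l) = 1.4790 / (28488.6250 * 1.7470) = 2.9717e-05 mol/L
c_final = A_f / (epsilon * l) = 0.9910 / (28488.6250 * 1.7470) = 1.9912e-05 mol/L
Exhaustion = (c_initial - c_final) / c_initial * 100 = (2.9717e-05 - 1.9912e-05) / 2.9717e-05 * 100 = 32.9953 %


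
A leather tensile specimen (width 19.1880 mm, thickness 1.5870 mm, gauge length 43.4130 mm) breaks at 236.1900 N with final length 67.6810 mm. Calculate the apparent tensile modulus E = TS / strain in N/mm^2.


TS = F / (w * t) = 236.1900 / (19.1880 * 1.5870) = 7.7563 N/mm^2
strain = (Lf - L0) / L0 = (67.6810 - 43.4130) / 43.4130 = 0.5590
E = TS / strain = 7.7563 / 0.5590 = 13.8752 N/mm^2


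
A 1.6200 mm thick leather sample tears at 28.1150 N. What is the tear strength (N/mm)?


Formula: Tear strength = force / thickness
Substituting: Tear strength = 28.1150 / 1.6200
Result: 17.3549 N/mm


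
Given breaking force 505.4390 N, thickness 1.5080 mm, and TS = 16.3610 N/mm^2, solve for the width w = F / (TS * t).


Formula: w = F / (TS * t)
Substituting: w = 505.4390 / (16.3610 * 1.5080)
Result: 20.4860 mm


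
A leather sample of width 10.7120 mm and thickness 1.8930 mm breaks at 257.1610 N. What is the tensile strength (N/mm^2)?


Formula: TS = force / (width * thickness)
Substituting: TS = 257.1610 / (10.7120 * 1.8930)
Result: 12.6819 N/mm^2


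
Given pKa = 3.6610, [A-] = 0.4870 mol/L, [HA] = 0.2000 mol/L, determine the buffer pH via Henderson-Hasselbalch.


ratio = [A-] / [HA] = 0.4870 / 0.2000 = 2.4350
log10(ratio) = 0.3865
pH = pKa + log10(ratio) = 3.6610 + 0.3865 = 4.0475


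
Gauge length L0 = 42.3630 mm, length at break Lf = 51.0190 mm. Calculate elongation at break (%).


Formula: Elongation = (Lf - L0) / L0 * 100
Substituting: Elongation = (51.0190 - 42.3630) / 42.3630 * 100
Result: 20.4329 %


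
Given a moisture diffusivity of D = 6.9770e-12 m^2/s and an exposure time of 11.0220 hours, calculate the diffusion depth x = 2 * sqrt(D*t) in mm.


t = 11.0220 hr * 3600 = 39679.2000 s
D * t = 6.9770e-12 * 39679.2000 = 2.7684e-07
x = 2 * sqrt(D*t) = 2 * sqrt(2.7684e-07) = 0.00105232 m = 1.0523 mm


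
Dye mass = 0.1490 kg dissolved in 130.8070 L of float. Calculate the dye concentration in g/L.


Formula: Conc = dye_mass(kg) / volume(L) * 1000
Substituting: Conc = 0.1490 / 130.8070 * 1000
Result: 1.1391 g/L


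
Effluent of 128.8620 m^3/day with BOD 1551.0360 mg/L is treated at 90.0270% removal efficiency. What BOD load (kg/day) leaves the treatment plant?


Load_in = volume * conc / 1000 = 128.8620 * 1551.0360 / 1000 = 199.8696 kg/day
Removed = Load_in * eff / 100 = 199.8696 * 90.0270 / 100 = 179.9366 kg/day
Load_out = Load_in - Removed = 199.8696 - 179.9366 = 19.9330 kg/day


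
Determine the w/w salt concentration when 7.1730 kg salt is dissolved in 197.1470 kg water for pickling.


Formula: Conc = salt / (water + salt) * 100
Substituting: Conc = 7.1730 / (197.1470 + 7.1730) * 100
Result: 3.5107 %


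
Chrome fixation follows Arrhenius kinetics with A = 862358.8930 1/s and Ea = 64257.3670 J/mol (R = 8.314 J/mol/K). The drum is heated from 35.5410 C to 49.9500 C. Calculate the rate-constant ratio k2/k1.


T1 = 35.5410 + 273.15 = 308.6910 K; T2 = 49.9500 + 273.15 = 323.1000 K
k1 = A * exp(-Ea/(R*T1)) = 862358.8930 * exp(-64257.3670/(8.314*308.6910)) = 1.1537e-05 1/s
k2 = A * exp(-Ea/(R*T2)) = 862358.8930 * exp(-64257.3670/(8.314*323.1000)) = 3.5238e-05 1/s
k2/k1 = 3.5238e-05 / 1.1537e-05 = 3.0544


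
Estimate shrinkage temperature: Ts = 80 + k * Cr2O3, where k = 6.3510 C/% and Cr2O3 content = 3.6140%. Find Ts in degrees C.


Formula: Ts = 80 + k * Cr2O3
Substituting: Ts = 80 + 6.3510 * 3.6140
Result: 102.9525 C


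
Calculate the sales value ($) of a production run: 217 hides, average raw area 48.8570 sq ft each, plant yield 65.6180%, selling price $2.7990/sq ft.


Raw_total = N * avg_area = 217 * 48.8570 = 10601.9690 sq ft
Finished = Raw_total * yield / 100 = 10601.9690 * 65.6180 / 100 = 6956.8000 sq ft
Value = Finished * price = 6956.8000 * 2.7990 = 19472.0833 $


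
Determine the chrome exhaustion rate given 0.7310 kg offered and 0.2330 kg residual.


Formula: Uptake = (offered - residual) / offered * 100
Substituting: Uptake = (0.7310 - 0.2330) / 0.7310 * 100
Result: 68.1259 %


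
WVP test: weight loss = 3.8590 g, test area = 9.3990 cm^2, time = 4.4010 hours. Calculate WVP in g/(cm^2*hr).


Formula: WVP = loss / (area * time)
Substituting: WVP = 3.8590 / (9.3990 * 4.4010)
Result: 0.0932914 g/(cm^2*hr)


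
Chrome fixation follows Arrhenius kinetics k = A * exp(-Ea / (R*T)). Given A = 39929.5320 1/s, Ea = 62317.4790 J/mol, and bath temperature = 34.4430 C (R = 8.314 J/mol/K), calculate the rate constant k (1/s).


T_K = T_C + 273.15 = 34.4430 + 273.15 = 307.5930 K
exponent = -Ea / (R * T_K) = -62317.4790 / (8.314 * 307.5930) = -24.3682
k = A * exp(exponent) = 39929.5320 * exp(-24.3682) = 1.0431e-06 1/s


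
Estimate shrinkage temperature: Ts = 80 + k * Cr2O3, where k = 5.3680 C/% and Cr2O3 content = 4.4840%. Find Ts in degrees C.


Formula: Ts = 80 + k * Cr2O3
Substituting: Ts = 80 + 5.3680 * 4.4840
Result: 104.0701 C


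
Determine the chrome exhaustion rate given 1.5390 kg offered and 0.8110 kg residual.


Formula: Uptake = (offered - residual) / offered * 100
Substituting: Uptake = (1.5390 - 0.8110) / 1.5390 * 100
Result: 47.3034 %


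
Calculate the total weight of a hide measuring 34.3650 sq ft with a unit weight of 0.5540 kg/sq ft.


Formula: Weight = area * weight_per_sqft
Substituting: Weight = 34.3650 * 0.5540
Result: 19.0382 kg


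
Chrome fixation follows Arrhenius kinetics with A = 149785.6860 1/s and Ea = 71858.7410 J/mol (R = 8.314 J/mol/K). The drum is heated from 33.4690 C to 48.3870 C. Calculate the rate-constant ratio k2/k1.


T1 = 33.4690 + 273.15 = 306.6190 K; T2 = 48.3870 + 273.15 = 321.5370 K
k1 = A * exp(-Ea/(R*T1)) = 149785.6860 * exp(-71858.7410/(8.314*306.6190)) = 8.5783e-08 1/s
k2 = A * exp(-Ea/(R*T2)) = 149785.6860 * exp(-71858.7410/(8.314*321.5370)) = 3.1724e-07 1/s
k2/k1 = 3.1724e-07 / 8.5783e-08 = 3.6981


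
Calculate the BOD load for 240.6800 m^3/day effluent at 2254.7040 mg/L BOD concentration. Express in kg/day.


Formula: BOD_load = volume * conc / 1000
Substituting: BOD_load = 240.6800 * 2254.7040 / 1000
Result: 542.6622 kg/day


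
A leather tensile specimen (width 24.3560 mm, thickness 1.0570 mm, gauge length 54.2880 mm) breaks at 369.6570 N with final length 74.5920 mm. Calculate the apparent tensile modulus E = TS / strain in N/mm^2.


TS = F / (w * t) = 369.6570 / (24.3560 * 1.0570) = 14.3588 N/mm^2
strain = (Lf - L0) / L0 = (74.5920 - 54.2880) / 54.2880 = 0.3740
E = TS / strain = 14.3588 / 0.3740 = 38.3920 N/mm^2


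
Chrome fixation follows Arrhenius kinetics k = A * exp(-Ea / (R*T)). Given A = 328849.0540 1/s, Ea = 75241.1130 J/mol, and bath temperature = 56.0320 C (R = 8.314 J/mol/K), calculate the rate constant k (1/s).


T_K = T_C + 273.15 = 56.0320 + 273.15 = 329.1820 K
exponent = -Ea / (R * T_K) = -75241.1130 / (8.314 * 329.1820) = -27.4922
k = A * exp(exponent) = 328849.0540 * exp(-27.4922) = 3.7783e-07 1/s


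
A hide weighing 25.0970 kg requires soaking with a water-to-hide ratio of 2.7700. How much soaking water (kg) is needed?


Formula: Water = hide_weight * ratio
Substituting: Water = 25.0970 * 2.7700
Result: 69.5187 kg


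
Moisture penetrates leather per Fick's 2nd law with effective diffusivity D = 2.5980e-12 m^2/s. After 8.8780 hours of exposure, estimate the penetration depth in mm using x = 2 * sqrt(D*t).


t = 8.8780 hr * 3600 = 31960.8000 s
D * t = 2.5980e-12 * 31960.8000 = 8.3034e-08
x = 2 * sqrt(D*t) = 2 * sqrt(8.3034e-08) = 5.7631e-04 m = 0.5763 mm


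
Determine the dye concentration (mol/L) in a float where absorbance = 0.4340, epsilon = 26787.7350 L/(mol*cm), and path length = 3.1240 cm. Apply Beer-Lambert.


Formula: c = A / (epsilon * l)
Substituting: c = 0.4340 / (26787.7350 * 3.1240)
Result: 5.1861e-06 mol/L


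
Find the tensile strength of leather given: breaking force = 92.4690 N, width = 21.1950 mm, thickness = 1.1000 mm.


Formula: TS = force / (width * thickness)
Substituting: TS = 92.4690 / (21.1950 * 1.1000)
Result: 3.9662 N/mm^2


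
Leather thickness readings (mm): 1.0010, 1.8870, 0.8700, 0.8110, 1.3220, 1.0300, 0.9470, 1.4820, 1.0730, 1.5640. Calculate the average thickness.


Formula: Average = sum / n
Substituting: Average = 11.9870 / 10
Result: 1.1987 mm


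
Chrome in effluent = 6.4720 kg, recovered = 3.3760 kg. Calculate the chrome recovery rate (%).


Formula: Recovery = recovered / input * 100
Substituting: Recovery = 3.3760 / 6.4720 * 100
Result: 52.1632 %


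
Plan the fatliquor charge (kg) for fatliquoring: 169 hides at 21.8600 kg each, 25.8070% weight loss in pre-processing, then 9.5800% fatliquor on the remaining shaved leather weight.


Total_raw = N * avg_wt = 169 * 21.8600 = 3694.3400 kg
Substrate = Total_raw * (1 - loss/100) = 3694.3400 * (1 - 25.8070/100) = 2740.9417 kg
Fat = Substrate * pct / 100 = 2740.9417 * 9.5800 / 100 = 262.5822 kg


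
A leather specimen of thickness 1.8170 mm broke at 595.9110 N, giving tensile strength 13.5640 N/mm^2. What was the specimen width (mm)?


Formula: w = F / (TS * t)
Substituting: w = 595.9110 / (13.5640 * 1.8170)
Result: 24.1790 mm


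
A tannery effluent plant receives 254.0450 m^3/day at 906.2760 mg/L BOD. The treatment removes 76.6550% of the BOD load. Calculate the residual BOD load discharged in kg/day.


Load_in = volume * conc / 1000 = 254.0450 * 906.2760 / 1000 = 230.2349 kg/day
Removed = Load_in * eff / 100 = 230.2349 * 76.6550 / 100 = 176.4866 kg/day
Load_out = Load_in - Removed = 230.2349 - 176.4866 = 53.7483 kg/day


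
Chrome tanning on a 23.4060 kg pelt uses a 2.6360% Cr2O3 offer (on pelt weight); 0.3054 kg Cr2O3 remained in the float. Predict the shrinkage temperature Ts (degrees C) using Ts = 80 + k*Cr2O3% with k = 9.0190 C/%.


Offered = pelt * offer_pct / 100 = 23.4060 * 2.6360 / 100 = 0.6170 kg
Uptake = offered - residual = 0.6170 - 0.3054 = 0.3116 kg
Cr2O3% on pelt = uptake / pelt * 100 = 0.3116 / 23.4060 * 100 = 1.3312 %
Ts = 80 + k * Cr2O3% = 80 + 9.0190 * 1.3312 = 92.0062 C


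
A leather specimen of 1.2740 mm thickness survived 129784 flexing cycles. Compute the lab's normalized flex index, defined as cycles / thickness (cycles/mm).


Formula: Index = cycles / thickness
Substituting: Index = 129784 / 1.2740
Result: 101871.2716 cycles/mm


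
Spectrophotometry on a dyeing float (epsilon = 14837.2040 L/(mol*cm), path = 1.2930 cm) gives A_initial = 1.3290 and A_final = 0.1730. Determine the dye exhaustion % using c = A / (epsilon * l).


c_initial = A_i / (epsilon * l) = 1.3290 / (14837.2040 * 1.2930) = 6.9275e-05 mol/L
c_final = A_f / (epsilon * l) = 0.1730 / (14837.2040 * 1.2930) = 9.0177e-06 mol/L
Exhaustion = (c_initial - c_final) / c_initial * 100 = (6.9275e-05 - 9.0177e-06) / 6.9275e-05 * 100 = 86.9827 %
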